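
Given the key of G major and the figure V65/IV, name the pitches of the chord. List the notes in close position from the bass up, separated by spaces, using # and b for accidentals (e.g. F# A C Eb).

The slash means an applied dominant: we want the dominant of IV. In G major, IV is C major, and its dominant is built on G.
Building a dominant seventh chord on G gives G-B-D-F.
The figured bass 65 indicates first inversion, placing the third (B) in the bass: B-D-F-G.

B D F G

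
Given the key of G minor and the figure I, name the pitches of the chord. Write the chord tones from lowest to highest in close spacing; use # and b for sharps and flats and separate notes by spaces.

G B D

I is the major tonic (Picardy third), borrowed from the parallel major. In G minor that root is G.
So the chord is G-B-D, a major triad.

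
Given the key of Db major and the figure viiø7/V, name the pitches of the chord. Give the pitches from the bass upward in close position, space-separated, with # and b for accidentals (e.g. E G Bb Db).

The slash marks an applied leading-tone chord: viio of V. In Db major, V is Ab, so the leading tone to it is G, a half step below.
Building a half-diminished seventh chord on G gives G-Bb-Db-F.

G Bb Db F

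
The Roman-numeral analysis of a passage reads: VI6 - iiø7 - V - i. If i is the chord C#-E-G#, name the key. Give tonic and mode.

The chord C#m is a minor triad rooted on C#; its label is i.
If C# is scale degree 1 and the mode makes that degree carry a minor triad, the tonic is C# and the mode is minor.

C# minor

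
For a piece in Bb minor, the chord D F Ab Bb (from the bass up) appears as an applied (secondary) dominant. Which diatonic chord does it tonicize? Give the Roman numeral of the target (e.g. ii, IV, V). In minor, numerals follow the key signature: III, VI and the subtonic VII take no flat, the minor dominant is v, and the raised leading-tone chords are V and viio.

The chord is a dominant seventh chord on Bb.
A dominant resolves down a perfect fifth: Bb → Eb. In Bb minor, Eb is scale degree 4, i.e. iv.

iv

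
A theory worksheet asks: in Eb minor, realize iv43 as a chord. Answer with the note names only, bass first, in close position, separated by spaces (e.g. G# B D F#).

Eb Gb Ab Cb

In Eb minor, scale degree 4 is Ab, and the diatonic chord built there is a minor seventh chord.
That chord is spelled Ab-Cb-Eb-Gb.
With the 43 figure the chord is in second inversion; from the bass Eb upward in close position it reads Eb-Gb-Ab-Cb.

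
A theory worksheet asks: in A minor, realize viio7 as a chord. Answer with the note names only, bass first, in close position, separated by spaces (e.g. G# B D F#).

G# B D F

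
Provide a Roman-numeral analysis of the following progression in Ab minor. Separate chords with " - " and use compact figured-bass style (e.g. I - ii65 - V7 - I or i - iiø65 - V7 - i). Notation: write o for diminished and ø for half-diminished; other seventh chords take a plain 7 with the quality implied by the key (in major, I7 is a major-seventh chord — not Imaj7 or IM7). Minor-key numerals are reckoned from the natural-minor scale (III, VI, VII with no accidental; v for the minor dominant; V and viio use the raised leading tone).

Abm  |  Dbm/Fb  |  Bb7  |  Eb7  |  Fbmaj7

i - iv6 - V7/V - V7 - VI7

Abm has root Ab, degree 1 in Ab minor, so i.
Dbm/Fb: minor triad on Db = scale degree 4 → iv6.
Bb7 is the secondary dominant of V (dominant seventh chord on Bb): V7/V.
Eb7: dominant seventh chord on Eb = scale degree 5 → V7.
Fbmaj7: root Fb is the submediant; major seventh chord there is VI7.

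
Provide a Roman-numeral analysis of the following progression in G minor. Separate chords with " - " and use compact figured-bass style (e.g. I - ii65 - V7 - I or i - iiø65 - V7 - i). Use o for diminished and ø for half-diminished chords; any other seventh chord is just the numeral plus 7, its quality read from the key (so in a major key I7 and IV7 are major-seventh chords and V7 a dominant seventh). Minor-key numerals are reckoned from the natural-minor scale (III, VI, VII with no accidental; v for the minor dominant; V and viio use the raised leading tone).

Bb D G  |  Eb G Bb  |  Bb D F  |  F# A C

Bb-D-G: minor triad on G = scale degree 1 → i6.
Eb-G-Bb has root Eb, degree 6 in G minor, so VI.
Bb-D-F: major triad on Bb = scale degree 3 → III.
F#-A-C: root F# is the leading tone; diminished triad there is viio.

i6 - VI - III - viio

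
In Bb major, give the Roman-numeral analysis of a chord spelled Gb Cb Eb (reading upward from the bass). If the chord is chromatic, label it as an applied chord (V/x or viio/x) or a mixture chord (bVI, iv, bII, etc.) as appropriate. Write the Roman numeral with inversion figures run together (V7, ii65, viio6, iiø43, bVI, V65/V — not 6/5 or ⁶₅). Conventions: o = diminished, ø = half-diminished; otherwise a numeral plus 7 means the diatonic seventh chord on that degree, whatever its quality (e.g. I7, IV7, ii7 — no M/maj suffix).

bII64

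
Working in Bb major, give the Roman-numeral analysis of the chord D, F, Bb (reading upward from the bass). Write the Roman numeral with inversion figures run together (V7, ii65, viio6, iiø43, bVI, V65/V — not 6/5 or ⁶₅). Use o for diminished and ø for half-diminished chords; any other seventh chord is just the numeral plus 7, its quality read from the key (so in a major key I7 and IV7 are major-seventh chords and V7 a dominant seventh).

I6

The pitches Bb-D-F form a major triad rooted on Bb.
Bb is scale degree 1 in Bb major, and a major triad on that degree is written I.
With D in the bass the chord is in first inversion, so the figured bass is 6.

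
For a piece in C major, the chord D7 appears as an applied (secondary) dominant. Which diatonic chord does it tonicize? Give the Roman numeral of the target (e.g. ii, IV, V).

V

The chord is a dominant seventh chord on D.
A dominant resolves down a perfect fifth: D → G. In C major, G is scale degree 5, i.e. V.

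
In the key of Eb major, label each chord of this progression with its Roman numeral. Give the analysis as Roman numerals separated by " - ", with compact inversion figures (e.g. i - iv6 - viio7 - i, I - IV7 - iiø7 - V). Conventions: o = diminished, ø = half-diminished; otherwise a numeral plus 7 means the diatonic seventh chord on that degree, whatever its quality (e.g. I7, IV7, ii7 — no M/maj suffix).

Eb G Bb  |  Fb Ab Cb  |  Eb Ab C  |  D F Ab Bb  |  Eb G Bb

I - bII - IV64 - V65 - I

Eb-G-Bb: major triad on Eb = scale degree 1 → I.
Fb-Ab-Cb: major triad on Fb — chromatic; Fb is the lowered second degree, so this is the Neapolitan chord, bII.
Eb-Ab-C: major triad on Ab = scale degree 4 → IV64.
D-F-Ab-Bb: dominant seventh chord on Bb = scale degree 5 → V65.
Eb-G-Bb: root Eb is the tonic; major triad there is I.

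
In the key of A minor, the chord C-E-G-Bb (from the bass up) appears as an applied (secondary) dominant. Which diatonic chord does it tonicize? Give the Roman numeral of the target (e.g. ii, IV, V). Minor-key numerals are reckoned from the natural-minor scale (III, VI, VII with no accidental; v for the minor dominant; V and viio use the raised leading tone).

VI

The chord is a dominant seventh chord on C.
A dominant resolves down a perfect fifth: C → F. In A minor, F is scale degree 6, i.e. VI.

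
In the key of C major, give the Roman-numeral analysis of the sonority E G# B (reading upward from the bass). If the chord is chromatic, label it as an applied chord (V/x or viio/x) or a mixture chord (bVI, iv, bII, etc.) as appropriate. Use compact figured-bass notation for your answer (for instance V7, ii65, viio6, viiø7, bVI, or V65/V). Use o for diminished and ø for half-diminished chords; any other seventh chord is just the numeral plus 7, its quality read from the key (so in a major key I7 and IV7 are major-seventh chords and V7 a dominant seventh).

V/vi

Stacked in thirds the chord is E-G#-B: a major triad on E.
E is not a diatonic chord root with this quality in C major, but it lies a perfect fifth above A (vi), so the chord functions as an applied dominant of vi.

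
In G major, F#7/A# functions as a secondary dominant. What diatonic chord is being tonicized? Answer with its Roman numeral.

The chord is a dominant seventh chord on F#.
A dominant resolves down a perfect fifth: F# → B. In G major, B is scale degree 3, i.e. iii.

iii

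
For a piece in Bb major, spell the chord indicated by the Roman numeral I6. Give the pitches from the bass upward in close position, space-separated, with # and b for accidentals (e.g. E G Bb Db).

The numeral's case and figure indicate a major triad. In Bb major its root, scale degree 1, is Bb.
Stacking thirds from Bb gives Bb-D-F.
The figured bass 6 indicates first inversion, placing the third (D) in the bass: D-F-Bb.

D F Bb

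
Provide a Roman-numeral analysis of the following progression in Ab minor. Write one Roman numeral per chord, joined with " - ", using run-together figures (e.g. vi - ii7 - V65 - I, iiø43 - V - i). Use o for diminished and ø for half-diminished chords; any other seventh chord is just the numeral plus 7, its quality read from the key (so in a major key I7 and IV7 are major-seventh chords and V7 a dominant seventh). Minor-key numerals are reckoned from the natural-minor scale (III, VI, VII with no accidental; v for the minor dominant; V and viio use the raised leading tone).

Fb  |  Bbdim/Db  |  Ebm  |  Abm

VI - iio6 - v - i

Fb: major triad on Fb = scale degree 6 → VI.
Bbdim/Db has root Bb, degree 2 in Ab minor, so iio6.
Ebm: minor triad on Eb = scale degree 5 → v.
Abm has root Ab, degree 1 in Ab minor, so i.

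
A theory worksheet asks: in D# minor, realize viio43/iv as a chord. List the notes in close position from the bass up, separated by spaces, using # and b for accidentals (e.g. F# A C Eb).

The slash marks an applied leading-tone chord: viio of iv. In D# minor, iv is G#, so the leading tone to it is F##, a half step below.
Building a fully diminished seventh chord on F## gives F##-A#-C#-E.
With the 43 figure the chord is in second inversion; from the bass C# upward in close position it reads C#-E-F##-A#.

C# E F## A#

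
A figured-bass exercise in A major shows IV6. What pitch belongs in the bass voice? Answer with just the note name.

F#

IV in A major has root D; the chord is D-F#-A.
The figure 6 means first inversion — the third is in the bass.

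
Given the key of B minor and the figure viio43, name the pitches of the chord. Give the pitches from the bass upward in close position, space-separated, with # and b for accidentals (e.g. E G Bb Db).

E G A# C#

In B minor, the leading-tone chord is built on the raised seventh degree, A#.
That chord is spelled A#-C#-E-G.
The figured bass 43 indicates second inversion, placing the fifth (E) in the bass: E-G-A#-C#.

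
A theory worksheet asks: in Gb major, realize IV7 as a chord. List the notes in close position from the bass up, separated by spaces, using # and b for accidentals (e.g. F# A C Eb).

Cb Eb Gb Bb

In Gb major, the fourth degree is Cb, and the diatonic chord built there is a major seventh chord.
Stacking thirds from Cb gives Cb-Eb-Gb-Bb.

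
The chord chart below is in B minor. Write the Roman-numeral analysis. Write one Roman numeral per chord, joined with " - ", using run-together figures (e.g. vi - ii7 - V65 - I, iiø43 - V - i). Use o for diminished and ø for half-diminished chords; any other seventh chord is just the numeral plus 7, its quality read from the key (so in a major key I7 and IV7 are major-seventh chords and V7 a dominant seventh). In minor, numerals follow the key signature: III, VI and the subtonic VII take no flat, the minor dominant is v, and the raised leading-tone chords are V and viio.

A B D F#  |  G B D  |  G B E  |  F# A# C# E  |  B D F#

i42 - VI - iv6 - V7 - i

A-B-D-F#: minor seventh chord on B = scale degree 1 → i42.
G-B-D: major triad on G = scale degree 6 → VI.
G-B-E has root E, degree 4 in B minor, so iv6.
F#-A#-C#-E has root F#, degree 5 in B minor, so V7.
B-D-F#: root B is the tonic; minor triad there is i.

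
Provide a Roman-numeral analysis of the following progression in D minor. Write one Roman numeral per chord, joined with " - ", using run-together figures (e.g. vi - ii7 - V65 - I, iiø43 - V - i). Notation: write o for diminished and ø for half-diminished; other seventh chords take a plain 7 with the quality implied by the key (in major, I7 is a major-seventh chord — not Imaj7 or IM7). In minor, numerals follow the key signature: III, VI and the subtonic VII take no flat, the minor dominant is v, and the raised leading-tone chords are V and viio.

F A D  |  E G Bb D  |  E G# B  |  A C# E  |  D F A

i6 - iiø7 - V/V - V - i

F-A-D: minor triad on D = scale degree 1 → i6.
E-G-Bb-D: half-diminished seventh chord on E = scale degree 2 → iiø7.
E-G#-B is the secondary dominant of V (major triad on E): V/V.
A-C#-E: root A is the dominant; major triad there is V.
D-F-A has root D, degree 1 in D minor, so i.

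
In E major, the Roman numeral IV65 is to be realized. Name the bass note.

IV in E major has root A; the chord is A-C#-E-G#.
The figure 65 means first inversion — the third is in the bass.

C#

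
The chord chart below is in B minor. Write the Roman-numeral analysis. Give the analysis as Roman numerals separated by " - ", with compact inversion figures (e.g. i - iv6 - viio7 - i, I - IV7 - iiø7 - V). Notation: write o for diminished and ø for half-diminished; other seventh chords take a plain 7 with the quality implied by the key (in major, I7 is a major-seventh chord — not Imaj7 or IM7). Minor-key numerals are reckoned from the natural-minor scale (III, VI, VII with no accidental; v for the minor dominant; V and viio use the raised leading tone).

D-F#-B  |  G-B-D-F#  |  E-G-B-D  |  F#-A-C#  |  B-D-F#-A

i6 - VI7 - iv7 - v - i7

D-F#-B has root B, degree 1 in B minor, so i6.
G-B-D-F#: root G is the submediant; major seventh chord there is VI7.
E-G-B-D has root E, degree 4 in B minor, so iv7.
F#-A-C#: root F# is the dominant; minor triad there is v.
B-D-F#-A: root B is the tonic; minor seventh chord there is i7.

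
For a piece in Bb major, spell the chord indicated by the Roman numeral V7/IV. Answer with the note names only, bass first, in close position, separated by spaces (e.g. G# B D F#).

Bb D F Ab

The slash means an applied dominant: we want the dominant of IV. In Bb major, IV is Eb major, and its dominant is built on Bb.
Building a dominant seventh chord on Bb gives Bb-D-F-Ab.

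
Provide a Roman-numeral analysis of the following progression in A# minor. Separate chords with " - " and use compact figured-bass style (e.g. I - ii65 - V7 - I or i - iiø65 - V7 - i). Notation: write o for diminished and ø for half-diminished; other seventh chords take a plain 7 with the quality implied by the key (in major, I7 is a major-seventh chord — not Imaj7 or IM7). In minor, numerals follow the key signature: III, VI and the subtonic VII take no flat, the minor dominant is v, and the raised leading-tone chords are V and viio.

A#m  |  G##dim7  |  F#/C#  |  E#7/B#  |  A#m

A#m: minor triad on A# = scale degree 1 → i.
G##dim7 has root G##, degree 7 in A# minor, so viio7.
F#/C# has root F#, degree 6 in A# minor, so VI64.
E#7/B# has root E#, degree 5 in A# minor, so V43.
A#m: root A# is the tonic; minor triad there is i.

i - viio7 - VI64 - V43 - i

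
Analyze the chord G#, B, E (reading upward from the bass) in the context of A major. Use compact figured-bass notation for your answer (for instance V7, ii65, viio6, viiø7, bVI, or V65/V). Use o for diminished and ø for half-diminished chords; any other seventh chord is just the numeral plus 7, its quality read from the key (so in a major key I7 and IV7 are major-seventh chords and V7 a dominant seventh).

V6

Stacked in thirds the chord is E-G#-B: a major triad on E.
E is scale degree 5 in A major, and a major triad on that degree is written V.
With G# in the bass the chord is in first inversion, so the figured bass is 6.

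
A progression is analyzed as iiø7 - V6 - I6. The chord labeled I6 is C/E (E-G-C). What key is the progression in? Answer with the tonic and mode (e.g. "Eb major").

I6 is given as E-G-C — a major triad with root C.
If C is scale degree 1 and the mode makes that degree carry a major triad, the tonic is C and the mode is major.

C major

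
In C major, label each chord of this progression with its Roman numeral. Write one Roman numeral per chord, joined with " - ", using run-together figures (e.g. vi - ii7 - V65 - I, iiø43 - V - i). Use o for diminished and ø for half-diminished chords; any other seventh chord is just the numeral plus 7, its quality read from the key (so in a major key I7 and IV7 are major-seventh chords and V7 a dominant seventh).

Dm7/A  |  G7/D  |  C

ii43 - V43 - I

Dm7/A has root D, degree 2 in C major, so ii43.
G7/D: dominant seventh chord on G = scale degree 5 → V43.
C: root C is the tonic; major triad there is I.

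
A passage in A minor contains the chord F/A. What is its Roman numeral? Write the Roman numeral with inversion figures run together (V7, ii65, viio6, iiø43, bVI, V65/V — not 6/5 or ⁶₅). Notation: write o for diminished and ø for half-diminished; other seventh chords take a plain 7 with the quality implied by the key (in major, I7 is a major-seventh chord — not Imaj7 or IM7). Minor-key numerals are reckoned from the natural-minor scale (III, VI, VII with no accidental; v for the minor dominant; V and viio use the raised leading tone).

VI6

The pitches F-A-C form a major triad rooted on F.
F is scale degree 6 in A minor, and a major triad on that degree is written VI.
With A in the bass the chord is in first inversion, so the figured bass is 6.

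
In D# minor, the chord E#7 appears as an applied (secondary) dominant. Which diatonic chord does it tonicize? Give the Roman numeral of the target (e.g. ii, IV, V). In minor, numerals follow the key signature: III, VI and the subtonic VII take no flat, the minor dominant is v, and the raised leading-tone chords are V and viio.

The chord is a dominant seventh chord on E#.
A dominant resolves down a perfect fifth: E# → A#. In D# minor, A# is scale degree 5, i.e. V.

V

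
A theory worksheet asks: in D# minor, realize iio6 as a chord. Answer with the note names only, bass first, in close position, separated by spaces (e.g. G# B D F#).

The numeral's case and figure indicate a diminished triad. In D# minor its root, scale degree 2, is E#.
That chord is spelled E#-G#-B.
With the 6 figure the chord is in first inversion; from the bass G# upward in close position it reads G#-B-E#.

G# B E#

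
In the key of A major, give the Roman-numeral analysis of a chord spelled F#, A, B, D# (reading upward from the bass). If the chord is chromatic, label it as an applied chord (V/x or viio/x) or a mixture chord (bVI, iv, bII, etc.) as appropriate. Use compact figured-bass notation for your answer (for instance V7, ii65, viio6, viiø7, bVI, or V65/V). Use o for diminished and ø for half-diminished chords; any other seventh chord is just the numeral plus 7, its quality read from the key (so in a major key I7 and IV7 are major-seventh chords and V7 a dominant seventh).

V43/V

Stacked in thirds the chord is B-D#-F#-A: a dominant seventh chord on B.
B is not a diatonic chord root with this quality in A major, but it lies a perfect fifth above E (V), so the chord functions as an applied dominant of V.
With F# in the bass the chord is in second inversion, so the figured bass is 43.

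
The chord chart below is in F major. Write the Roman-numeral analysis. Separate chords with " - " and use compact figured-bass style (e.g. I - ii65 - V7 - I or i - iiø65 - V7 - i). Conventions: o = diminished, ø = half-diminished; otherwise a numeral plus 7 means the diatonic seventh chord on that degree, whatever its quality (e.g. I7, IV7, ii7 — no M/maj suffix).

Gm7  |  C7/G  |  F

Gm7: root G is the supertonic; minor seventh chord there is ii7.
C7/G: dominant seventh chord on C = scale degree 5 → V43.
F has root F, degree 1 in F major, so I.

ii7 - V43 - I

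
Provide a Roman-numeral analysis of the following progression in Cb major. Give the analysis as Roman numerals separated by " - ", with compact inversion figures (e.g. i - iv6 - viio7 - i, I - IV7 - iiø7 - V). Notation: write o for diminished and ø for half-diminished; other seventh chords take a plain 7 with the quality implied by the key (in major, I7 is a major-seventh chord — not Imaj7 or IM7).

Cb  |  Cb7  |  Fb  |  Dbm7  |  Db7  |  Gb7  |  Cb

I - V7/IV - IV - ii7 - V7/V - V7 - I

Cb: root Cb is the tonic; major triad there is I.
Cb7: chromatic; Cb is V of IV, so V7/IV.
Fb: major triad on Fb = scale degree 4 → IV.
Dbm7 has root Db, degree 2 in Cb major, so ii7.
Db7: a dominant seventh chord on Db, the applied dominant of V → V7/V.
Gb7: dominant seventh chord on Gb = scale degree 5 → V7.
Cb: major triad on Cb = scale degree 1 → I.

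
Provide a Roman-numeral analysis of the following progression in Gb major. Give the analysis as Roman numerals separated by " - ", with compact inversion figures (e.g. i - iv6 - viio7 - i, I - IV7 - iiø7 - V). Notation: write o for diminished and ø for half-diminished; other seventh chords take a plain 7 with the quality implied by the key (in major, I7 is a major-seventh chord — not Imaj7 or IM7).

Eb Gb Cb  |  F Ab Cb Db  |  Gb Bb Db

Eb-Gb-Cb: major triad on Cb = scale degree 4 → IV6.
F-Ab-Cb-Db: dominant seventh chord on Db = scale degree 5 → V65.
Gb-Bb-Db: major triad on Gb = scale degree 1 → I.

IV6 - V65 - I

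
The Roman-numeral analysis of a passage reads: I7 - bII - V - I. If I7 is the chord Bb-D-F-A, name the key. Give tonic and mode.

Bb major

The anchor chord is a major seventh chord on Bb, labeled I7.
If Bb is scale degree 1 and the mode makes that degree carry a major seventh chord, the tonic is Bb and the mode is major.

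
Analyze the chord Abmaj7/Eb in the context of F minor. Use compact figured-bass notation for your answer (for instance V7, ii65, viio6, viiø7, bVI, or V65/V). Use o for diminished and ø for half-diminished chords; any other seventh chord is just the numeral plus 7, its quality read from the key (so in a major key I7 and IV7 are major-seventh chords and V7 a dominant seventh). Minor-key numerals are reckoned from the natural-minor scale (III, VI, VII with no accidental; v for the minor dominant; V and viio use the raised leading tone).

Stacked in thirds the chord is Ab-C-Eb-G: a major seventh chord on Ab.
In F minor, Ab is the mediant; the diatonic major seventh chord there is III7.
With Eb in the bass the chord is in second inversion, so the figured bass is 43.

III43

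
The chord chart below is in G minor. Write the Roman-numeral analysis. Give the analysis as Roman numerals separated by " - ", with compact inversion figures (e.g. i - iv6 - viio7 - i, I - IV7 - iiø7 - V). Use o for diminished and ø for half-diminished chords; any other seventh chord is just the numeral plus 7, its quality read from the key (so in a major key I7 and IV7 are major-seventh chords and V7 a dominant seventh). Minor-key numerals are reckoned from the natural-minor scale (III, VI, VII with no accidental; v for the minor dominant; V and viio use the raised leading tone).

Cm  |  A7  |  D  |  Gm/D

Cm: minor triad on C = scale degree 4 → iv.
A7: a dominant seventh chord on A, the applied dominant of V → V7/V.
D has root D, degree 5 in G minor, so V.
Gm/D has root G, degree 1 in G minor, so i64.

iv - V7/V - V - i64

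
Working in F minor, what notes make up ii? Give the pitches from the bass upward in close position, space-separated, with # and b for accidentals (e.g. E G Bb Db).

Scale degree 2 in F minor is G; here the chord built on it is altered to a minor triad. ii is the minor supertonic, borrowed from the parallel major (the Dorian ii).
So the chord is G-Bb-D.

G Bb D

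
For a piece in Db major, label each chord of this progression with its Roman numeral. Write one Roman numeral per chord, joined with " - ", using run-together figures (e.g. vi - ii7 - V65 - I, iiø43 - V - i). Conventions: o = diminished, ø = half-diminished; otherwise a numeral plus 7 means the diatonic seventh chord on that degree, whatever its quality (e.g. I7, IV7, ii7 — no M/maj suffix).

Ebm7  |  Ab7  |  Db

ii7 - V7 - I

Ebm7: root Eb is the supertonic; minor seventh chord there is ii7.
Ab7 has root Ab, degree 5 in Db major, so V7.
Db: major triad on Db = scale degree 1 → I.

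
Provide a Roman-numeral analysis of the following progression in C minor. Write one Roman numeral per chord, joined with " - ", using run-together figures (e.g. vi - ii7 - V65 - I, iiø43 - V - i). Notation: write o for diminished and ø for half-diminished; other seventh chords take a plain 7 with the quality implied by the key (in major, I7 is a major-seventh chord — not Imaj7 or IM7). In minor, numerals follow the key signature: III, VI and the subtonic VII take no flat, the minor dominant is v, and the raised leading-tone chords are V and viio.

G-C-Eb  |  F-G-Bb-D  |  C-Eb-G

G-C-Eb: minor triad on C = scale degree 1 → i64.
F-G-Bb-D: root G is the dominant; minor seventh chord there is v42.
C-Eb-G has root C, degree 1 in C minor, so i.

i64 - v42 - i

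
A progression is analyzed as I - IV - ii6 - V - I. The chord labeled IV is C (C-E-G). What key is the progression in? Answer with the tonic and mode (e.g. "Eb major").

G major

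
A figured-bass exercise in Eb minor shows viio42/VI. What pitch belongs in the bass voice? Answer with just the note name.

The applied chord viio42/VI is rooted on Bb: Bb-Db-Fb-Abb.
The figure 42 means third inversion — the seventh is in the bass.

Abb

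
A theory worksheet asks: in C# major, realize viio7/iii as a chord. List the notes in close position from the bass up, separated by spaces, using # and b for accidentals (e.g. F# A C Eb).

viio7/iii is a secondary leading-tone chord. The target iii is E# in C# major; the applied chord is rooted a semitone below, on D##.
Building a fully diminished seventh chord on D## gives D##-F##-A#-C#.

D## F## A# C#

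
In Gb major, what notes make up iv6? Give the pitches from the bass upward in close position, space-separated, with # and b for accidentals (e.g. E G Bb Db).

Ebb Gb Cb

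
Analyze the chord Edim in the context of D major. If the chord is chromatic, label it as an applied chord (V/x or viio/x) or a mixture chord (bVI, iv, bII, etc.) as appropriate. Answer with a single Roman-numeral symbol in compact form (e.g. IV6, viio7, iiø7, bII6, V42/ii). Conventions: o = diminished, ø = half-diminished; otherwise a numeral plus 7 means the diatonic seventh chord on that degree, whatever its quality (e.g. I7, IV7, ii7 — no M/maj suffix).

iio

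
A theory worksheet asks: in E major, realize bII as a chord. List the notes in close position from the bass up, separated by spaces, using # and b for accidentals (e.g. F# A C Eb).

F A C

Scale degree 2 in E major is F#; lowering it a half step gives F. bII is the Neapolitan chord — a major triad on the lowered second degree.
So the chord is F-A-C.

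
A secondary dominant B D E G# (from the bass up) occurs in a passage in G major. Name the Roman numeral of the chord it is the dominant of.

The chord is a dominant seventh chord on E.
A dominant resolves down a perfect fifth: E → A. In G major, A is scale degree 2, i.e. ii.

ii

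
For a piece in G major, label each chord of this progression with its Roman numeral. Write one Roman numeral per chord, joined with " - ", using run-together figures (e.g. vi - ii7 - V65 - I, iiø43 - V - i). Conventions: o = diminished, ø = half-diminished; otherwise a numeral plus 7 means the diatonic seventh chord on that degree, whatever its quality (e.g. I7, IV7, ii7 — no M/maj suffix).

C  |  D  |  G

C: root C is the subdominant; major triad there is IV.
D: major triad on D = scale degree 5 → V.
G has root G, degree 1 in G major, so I.

IV - V - I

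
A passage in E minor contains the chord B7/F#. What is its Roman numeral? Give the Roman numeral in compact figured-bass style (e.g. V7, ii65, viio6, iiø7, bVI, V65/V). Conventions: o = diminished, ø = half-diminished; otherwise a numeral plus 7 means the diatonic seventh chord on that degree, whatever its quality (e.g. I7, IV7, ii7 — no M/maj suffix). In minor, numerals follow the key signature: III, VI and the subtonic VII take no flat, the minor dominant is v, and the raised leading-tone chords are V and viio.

V43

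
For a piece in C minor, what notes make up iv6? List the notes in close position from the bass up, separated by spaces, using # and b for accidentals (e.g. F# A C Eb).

Ab C F

The numeral's case and figure indicate a minor triad. In C minor its root, scale degree 4, is F.
Stacking thirds from F gives F-Ab-C.
The figured bass 6 indicates first inversion, placing the third (Ab) in the bass: Ab-C-F.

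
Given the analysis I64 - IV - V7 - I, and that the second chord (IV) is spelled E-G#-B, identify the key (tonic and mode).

B major

The chord E is a major triad rooted on E; its label is IV.
IV on E implies E is the subdominant; that puts the tonic at B, and the uppercase numeral fits major mode.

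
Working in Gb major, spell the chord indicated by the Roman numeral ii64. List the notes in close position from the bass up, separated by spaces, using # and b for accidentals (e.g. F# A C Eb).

The numeral's case and figure indicate a minor triad. In Gb major its root, scale degree 2, is Ab.
Stacking thirds from Ab gives Ab-Cb-Eb.
The figured bass 64 indicates second inversion, placing the fifth (Eb) in the bass: Eb-Ab-Cb.

Eb Ab Cb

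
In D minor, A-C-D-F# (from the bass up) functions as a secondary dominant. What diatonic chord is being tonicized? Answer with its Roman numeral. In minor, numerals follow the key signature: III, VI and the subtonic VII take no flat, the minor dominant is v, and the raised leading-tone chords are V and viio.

The chord is a dominant seventh chord on D.
A dominant resolves down a perfect fifth: D → G. In D minor, G is scale degree 4, i.e. iv.

iv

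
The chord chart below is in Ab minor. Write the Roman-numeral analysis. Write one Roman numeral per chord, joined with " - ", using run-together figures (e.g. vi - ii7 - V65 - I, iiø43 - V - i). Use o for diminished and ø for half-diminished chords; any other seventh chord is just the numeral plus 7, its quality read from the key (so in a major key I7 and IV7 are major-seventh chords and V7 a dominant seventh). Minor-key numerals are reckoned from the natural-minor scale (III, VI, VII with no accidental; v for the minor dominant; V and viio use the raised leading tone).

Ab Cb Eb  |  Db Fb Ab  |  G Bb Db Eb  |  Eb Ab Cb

i - iv - V65 - i64

Ab-Cb-Eb: root Ab is the tonic; minor triad there is i.
Db-Fb-Ab: minor triad on Db = scale degree 4 → iv.
G-Bb-Db-Eb: dominant seventh chord on Eb = scale degree 5 → V65.
Eb-Ab-Cb has root Ab, degree 1 in Ab minor, so i64.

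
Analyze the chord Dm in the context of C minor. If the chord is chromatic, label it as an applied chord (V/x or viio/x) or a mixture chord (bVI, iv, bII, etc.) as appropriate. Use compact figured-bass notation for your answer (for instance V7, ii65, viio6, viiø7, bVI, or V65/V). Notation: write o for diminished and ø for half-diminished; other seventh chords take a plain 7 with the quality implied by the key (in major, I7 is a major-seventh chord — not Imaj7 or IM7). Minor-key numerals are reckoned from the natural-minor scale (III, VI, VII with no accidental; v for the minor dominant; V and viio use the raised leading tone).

ii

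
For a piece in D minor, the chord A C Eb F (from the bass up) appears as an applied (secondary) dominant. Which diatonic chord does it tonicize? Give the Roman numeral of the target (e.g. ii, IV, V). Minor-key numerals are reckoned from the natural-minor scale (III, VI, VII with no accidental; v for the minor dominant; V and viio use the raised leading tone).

The chord is a dominant seventh chord on F.
A dominant resolves down a perfect fifth: F → Bb. In D minor, Bb is scale degree 6, i.e. VI.

VI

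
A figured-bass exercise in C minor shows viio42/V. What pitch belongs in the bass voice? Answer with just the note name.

The applied chord viio42/V is rooted on F#: F#-A-C-Eb.
The figure 42 means third inversion — the seventh is in the bass.

Eb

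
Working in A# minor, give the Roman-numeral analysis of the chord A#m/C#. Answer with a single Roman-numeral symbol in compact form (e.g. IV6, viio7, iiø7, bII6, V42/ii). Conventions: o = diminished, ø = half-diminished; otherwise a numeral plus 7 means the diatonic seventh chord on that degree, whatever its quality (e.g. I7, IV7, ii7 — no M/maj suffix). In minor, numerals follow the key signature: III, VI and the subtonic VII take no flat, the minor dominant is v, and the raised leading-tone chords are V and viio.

i6

Stacked in thirds the chord is A#-C#-E#: a minor triad on A#.
In A# minor, A# is the tonic; the diatonic minor triad there is i.
With C# in the bass the chord is in first inversion, so the figured bass is 6.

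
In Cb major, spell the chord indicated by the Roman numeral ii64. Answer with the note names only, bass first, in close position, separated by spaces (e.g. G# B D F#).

In Cb major, the supertonic is Db, and the diatonic chord built there is a minor triad.
Stacking thirds from Db gives Db-Fb-Ab.
With the 64 figure the chord is in second inversion; from the bass Ab upward in close position it reads Ab-Db-Fb.

Ab Db Fb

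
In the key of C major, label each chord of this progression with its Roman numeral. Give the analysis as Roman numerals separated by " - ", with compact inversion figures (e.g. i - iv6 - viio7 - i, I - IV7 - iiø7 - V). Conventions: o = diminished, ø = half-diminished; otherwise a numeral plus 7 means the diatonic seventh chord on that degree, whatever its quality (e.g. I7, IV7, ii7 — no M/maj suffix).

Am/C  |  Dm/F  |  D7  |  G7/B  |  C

Am/C has root A, degree 6 in C major, so vi6.
Dm/F: root D is the supertonic; minor triad there is ii6.
D7: a dominant seventh chord on D, the applied dominant of V → V7/V.
G7/B: root G is the dominant; dominant seventh chord there is V65.
C: major triad on C = scale degree 1 → I.

vi6 - ii6 - V7/V - V65 - I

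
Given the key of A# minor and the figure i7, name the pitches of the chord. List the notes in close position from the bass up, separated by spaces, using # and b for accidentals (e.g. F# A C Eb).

A# C# E# G#

The numeral's case and figure indicate a minor seventh chord. In A# minor its root, the tonic, is A#.
Stacking thirds from A# gives A#-C#-E#-G#.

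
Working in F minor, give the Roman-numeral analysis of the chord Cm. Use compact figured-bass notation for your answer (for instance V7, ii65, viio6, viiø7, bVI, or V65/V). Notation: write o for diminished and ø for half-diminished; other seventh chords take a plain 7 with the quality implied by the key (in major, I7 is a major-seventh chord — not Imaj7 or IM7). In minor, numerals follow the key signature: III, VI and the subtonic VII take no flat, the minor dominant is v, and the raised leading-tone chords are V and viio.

v

The pitches C-Eb-G form a minor triad rooted on C.
C is scale degree 5 in F minor, and a minor triad on that degree is written v.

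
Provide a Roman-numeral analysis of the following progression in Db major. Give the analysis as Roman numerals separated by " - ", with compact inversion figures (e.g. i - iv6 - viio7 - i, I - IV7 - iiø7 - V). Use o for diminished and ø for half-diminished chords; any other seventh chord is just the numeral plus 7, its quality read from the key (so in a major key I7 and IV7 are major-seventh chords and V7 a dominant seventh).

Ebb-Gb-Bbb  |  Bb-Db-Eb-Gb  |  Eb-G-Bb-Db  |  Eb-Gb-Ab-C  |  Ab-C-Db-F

Ebb-Gb-Bbb: major triad on Ebb — chromatic; Ebb is the lowered second degree, so this is the Neapolitan chord, bII.
Bb-Db-Eb-Gb: minor seventh chord on Eb = scale degree 2 → ii43.
Eb-G-Bb-Db: chromatic; Eb is V of V, so V7/V.
Eb-Gb-Ab-C has root Ab, degree 5 in Db major, so V43.
Ab-C-Db-F: root Db is the tonic; major seventh chord there is I43.

bII - ii43 - V7/V - V43 - I43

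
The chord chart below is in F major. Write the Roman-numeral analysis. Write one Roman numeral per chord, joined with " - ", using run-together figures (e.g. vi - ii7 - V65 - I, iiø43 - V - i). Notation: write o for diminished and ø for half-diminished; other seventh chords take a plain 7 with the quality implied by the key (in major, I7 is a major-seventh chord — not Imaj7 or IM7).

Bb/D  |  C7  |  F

Bb/D: major triad on Bb = scale degree 4 → IV6.
C7: dominant seventh chord on C = scale degree 5 → V7.
F: root F is the tonic; major triad there is I.

IV6 - V7 - I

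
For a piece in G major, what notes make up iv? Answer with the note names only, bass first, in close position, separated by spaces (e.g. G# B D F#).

iv is the minor subdominant, borrowed from the parallel minor. In G major that root is C.
So the chord is C-Eb-G.

C Eb G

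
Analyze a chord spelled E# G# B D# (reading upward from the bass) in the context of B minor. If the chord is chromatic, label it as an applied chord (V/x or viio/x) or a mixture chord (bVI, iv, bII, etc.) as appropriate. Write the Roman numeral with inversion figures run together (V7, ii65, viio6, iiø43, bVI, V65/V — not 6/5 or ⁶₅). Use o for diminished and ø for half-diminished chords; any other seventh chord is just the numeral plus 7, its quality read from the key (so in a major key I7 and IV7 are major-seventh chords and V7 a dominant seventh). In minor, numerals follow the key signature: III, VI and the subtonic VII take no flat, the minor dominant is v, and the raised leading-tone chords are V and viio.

viiø7/V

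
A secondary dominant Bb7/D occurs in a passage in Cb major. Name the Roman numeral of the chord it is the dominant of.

The chord is a dominant seventh chord on Bb.
A dominant resolves down a perfect fifth: Bb → Eb. In Cb major, Eb is scale degree 3, i.e. iii.

iii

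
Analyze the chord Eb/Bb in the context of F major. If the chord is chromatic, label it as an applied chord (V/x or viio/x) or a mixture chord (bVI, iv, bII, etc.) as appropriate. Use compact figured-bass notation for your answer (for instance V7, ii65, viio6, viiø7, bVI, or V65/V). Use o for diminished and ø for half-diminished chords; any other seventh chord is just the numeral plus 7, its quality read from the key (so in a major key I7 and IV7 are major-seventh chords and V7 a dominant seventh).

bVII64

Stacked in thirds the chord is Eb-G-Bb: a major triad on Eb.
Eb is the lowered seventh degree of F major (diatonic 7 would be E). This is a major triad on the lowered seventh degree (the subtonic), borrowed from the parallel minor.
With Bb in the bass the chord is in second inversion, so the figured bass is 64.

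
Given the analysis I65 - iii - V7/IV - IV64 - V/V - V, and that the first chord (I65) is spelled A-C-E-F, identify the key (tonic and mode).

F major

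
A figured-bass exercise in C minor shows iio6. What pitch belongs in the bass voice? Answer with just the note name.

iio in C minor has root D; the chord is D-F-Ab.
The figure 6 means first inversion — the third is in the bass.

F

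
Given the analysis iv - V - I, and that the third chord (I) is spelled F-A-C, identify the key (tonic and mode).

F major

The chord F is a major triad rooted on F; its label is I.
If F is scale degree 1 and the mode makes that degree carry a major triad, the tonic is F and the mode is major.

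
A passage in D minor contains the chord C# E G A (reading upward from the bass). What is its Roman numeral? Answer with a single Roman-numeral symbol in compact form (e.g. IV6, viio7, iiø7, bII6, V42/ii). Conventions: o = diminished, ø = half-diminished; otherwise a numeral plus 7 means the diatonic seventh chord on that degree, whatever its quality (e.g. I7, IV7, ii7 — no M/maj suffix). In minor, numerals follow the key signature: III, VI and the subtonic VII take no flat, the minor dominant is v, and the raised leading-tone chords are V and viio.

V65

The pitches A-C#-E-G form a dominant seventh chord rooted on A.
In D minor, A is the dominant; the diatonic dominant seventh chord there is V7.
With C# in the bass the chord is in first inversion, so the figured bass is 65.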